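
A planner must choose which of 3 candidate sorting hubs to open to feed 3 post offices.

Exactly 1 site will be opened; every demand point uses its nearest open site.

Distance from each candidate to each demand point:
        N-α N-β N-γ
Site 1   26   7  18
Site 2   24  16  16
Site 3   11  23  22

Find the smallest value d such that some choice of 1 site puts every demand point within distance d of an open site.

23

Open {Site 3}.
  Farthest demand point is N-β at distance 23 (to Site 3); all others are ≤ 23.
With {Site 2} the worst case is 24.
With {Site 1} the worst case is 26.
No size-1 selection achieves below 23.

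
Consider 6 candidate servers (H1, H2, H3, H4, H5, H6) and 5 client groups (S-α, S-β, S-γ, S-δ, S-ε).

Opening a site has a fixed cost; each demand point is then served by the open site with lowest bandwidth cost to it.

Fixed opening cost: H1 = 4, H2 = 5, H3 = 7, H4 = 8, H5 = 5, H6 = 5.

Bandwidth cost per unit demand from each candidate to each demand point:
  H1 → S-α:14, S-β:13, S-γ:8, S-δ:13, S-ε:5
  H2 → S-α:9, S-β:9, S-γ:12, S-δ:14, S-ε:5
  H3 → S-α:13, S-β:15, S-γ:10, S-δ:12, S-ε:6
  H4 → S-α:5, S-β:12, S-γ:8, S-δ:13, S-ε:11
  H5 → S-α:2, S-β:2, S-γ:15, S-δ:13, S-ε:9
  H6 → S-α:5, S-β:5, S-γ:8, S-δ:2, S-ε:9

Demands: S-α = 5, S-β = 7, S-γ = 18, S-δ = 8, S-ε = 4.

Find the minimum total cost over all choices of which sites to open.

Open {H1, H5, H6}: assign each demand point to its cheapest open site.
  S-α→H5 5×2=10, S-β→H5 7×2=14, S-γ→H1 18×8=144, S-δ→H6 8×2=16, S-ε→H1 4×5=20
  bandwidth cost 204, fixed 14 → total 218.
Compare {H2, H5, H6}: bandwidth cost 204 + fixed 15 = 219.
Compare {H1, H2, H5, H6}: bandwidth cost 204 + fixed 19 = 223.
Compare {H3, H5, H6}: bandwidth cost 208 + fixed 17 = 225.
All other subsets cost ≥ 219. Minimum total cost: 218.

218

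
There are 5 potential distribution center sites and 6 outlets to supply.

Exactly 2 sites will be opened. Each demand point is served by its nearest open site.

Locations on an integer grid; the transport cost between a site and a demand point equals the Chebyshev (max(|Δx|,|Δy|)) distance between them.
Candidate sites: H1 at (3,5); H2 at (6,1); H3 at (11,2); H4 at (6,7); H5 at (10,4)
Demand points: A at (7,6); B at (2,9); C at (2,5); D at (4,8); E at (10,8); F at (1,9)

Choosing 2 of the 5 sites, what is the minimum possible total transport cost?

16

Open {H1, H4}.
  A→H4 1, B→H1 4, C→H1 1, D→H4 2, E→H4 4, F→H1 4  ⇒ total 16.
Compare {H1, H5}: total 19.
Compare {H2, H4}: total 20.
No size-2 selection does better; minimum is 16.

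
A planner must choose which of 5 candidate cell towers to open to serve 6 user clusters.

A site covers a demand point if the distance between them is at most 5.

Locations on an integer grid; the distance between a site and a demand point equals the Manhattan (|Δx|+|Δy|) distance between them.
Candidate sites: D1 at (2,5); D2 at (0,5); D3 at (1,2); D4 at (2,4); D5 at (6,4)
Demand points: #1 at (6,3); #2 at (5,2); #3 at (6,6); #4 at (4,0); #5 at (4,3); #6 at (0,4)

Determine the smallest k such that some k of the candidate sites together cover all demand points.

Coverage sets (demand points within 5 of each site):
  D1: {#3, #5, #6}
  D2: {#6}
  D3: {#2, #4, #5, #6}
  D4: {#1, #2, #5, #6}
  D5: {#1, #2, #3, #5}
No single site covers all 6 demand points.
But {D3, D5} covers everything, so the minimum is 2.

2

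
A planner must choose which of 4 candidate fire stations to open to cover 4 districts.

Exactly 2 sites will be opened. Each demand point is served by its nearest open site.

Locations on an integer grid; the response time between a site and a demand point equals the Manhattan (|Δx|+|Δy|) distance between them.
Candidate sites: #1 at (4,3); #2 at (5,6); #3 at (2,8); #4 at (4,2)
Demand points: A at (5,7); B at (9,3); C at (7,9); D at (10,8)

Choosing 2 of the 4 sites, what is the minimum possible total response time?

Open {#1, #2}.
  A→#2 1, B→#1 5, C→#2 5, D→#2 7  ⇒ total 18.
Compare {#2, #4}: total 19.
Compare {#2, #3}: total 20.
No size-2 selection does better; minimum is 18.

18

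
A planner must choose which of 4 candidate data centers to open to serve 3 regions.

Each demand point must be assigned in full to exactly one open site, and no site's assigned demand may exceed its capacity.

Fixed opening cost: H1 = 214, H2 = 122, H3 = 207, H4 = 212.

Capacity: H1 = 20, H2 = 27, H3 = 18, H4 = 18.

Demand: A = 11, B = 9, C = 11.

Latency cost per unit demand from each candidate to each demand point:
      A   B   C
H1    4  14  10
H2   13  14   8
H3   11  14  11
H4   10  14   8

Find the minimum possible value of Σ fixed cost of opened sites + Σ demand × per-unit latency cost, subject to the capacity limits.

Open {H1, H2}; cheapest assignment that respects the capacities:
  H1 (cap 20, load 20): A, B — cost 11×4 + 9×14 = 170
  H2 (cap 27, load 11): C — cost 11×8 = 88
  Shipping 258, fixed 336 → total 594.
  Any other capacity-feasible assignment to {H1, H2} ships for at least 258.
Compare {H2, H4}: its best feasible assignment gives total 658.
Compare {H2, H3}: its best feasible assignment gives total 664.
Every other set of open sites that can feasibly serve all demand totals ≥ 658 even under its best assignment. Minimum: 594.

594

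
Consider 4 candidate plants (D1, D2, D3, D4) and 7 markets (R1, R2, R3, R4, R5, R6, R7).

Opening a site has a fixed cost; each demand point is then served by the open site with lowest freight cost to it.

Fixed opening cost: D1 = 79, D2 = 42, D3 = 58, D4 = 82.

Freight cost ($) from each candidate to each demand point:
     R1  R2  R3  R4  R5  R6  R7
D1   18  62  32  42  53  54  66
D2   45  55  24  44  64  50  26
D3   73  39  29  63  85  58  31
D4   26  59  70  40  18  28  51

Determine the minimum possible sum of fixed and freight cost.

Open {D2, D4}: assign each demand point to its cheapest open site.
  R1→D4 26, R2→D2 55, R3→D2 24, R4→D4 40, R5→D4 18, R6→D4 28, R7→D2 26
  freight cost 217, fixed 124 → total 341.
Compare {D2}: freight cost 308 + fixed 42 = 350.
Compare {D3, D4}: freight cost 211 + fixed 140 = 351.
Compare {D4}: freight cost 292 + fixed 82 = 374.
All other subsets cost ≥ 350. Minimum total cost: 341.

341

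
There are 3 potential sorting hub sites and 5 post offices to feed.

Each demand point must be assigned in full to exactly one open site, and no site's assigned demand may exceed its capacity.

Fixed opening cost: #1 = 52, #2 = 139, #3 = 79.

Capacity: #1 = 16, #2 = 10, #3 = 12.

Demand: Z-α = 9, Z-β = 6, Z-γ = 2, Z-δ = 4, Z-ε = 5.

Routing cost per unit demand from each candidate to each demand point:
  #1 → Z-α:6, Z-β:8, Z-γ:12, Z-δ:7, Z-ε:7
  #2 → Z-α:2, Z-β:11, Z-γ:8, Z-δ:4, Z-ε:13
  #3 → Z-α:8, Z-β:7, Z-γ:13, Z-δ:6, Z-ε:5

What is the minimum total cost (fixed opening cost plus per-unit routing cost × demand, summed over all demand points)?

304

Open {#1, #3}; cheapest assignment that respects the capacities:
  #1 (cap 16, load 15): Z-α, Z-γ, Z-δ — cost 9×6 + 2×12 + 4×7 = 106
  #3 (cap 12, load 11): Z-β, Z-ε — cost 6×7 + 5×5 = 67
  Shipping 173, fixed 131 → total 304.
  Any other capacity-feasible assignment to {#1, #3} ships for at least 173.
Compare {#1, #2}: its best feasible assignment gives total 386.
Compare {#1, #2, #3}: its best feasible assignment gives total 407.
Every other set of open sites that can feasibly serve all demand totals ≥ 386 even under its best assignment. Minimum: 304.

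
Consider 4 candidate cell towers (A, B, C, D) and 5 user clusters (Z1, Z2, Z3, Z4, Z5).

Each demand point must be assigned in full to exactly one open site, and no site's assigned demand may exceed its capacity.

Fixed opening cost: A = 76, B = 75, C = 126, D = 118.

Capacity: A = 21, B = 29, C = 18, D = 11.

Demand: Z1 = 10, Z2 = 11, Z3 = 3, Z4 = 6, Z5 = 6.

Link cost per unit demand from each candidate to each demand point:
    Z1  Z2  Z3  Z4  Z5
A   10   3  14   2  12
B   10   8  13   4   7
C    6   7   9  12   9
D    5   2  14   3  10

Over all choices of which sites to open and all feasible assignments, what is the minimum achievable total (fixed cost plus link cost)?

Open {A, B}; cheapest assignment that respects the capacities:
  A (cap 21, load 17): Z2, Z4 — cost 11×3 + 6×2 = 45
  B (cap 29, load 19): Z1, Z3, Z5 — cost 10×10 + 3×13 + 6×7 = 181
  Shipping 226, fixed 151 → total 377.
  Any other capacity-feasible assignment to {A, B} ships for at least 226.
Compare {A, C}: its best feasible assignment gives total 403.
Compare {B, D}: its best feasible assignment gives total 420.
Every other set of open sites that can feasibly serve all demand totals ≥ 403 even under its best assignment. Minimum: 377.

377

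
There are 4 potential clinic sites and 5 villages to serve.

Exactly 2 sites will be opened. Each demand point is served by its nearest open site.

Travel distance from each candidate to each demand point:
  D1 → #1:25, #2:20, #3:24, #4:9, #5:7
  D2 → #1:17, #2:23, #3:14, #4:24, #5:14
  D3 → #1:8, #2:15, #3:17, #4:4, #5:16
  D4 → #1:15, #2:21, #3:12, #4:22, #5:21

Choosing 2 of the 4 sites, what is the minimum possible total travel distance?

Open {D1, D3}.
  #1→D3 8, #2→D3 15, #3→D3 17, #4→D3 4, #5→D1 7  ⇒ total 51.
Compare {D2, D3}: total 55.
Compare {D3, D4}: total 55.
No size-2 selection does better; minimum is 51.

51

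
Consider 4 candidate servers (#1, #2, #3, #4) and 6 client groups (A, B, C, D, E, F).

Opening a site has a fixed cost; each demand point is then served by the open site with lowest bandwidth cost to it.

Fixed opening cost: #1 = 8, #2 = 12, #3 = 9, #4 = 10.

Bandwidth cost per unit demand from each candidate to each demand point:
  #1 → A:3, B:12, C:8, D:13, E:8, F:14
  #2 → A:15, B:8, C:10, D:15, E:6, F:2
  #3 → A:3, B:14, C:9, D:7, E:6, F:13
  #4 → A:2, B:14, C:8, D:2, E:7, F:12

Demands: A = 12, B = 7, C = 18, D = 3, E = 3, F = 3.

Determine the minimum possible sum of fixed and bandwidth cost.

276

Open {#2, #4}: assign each demand point to its cheapest open site.
  A→#4 12×2=24, B→#2 7×8=56, C→#4 18×8=144, D→#4 3×2=6, E→#2 3×6=18, F→#2 3×2=6
  bandwidth cost 254, fixed 22 → total 276.
Compare {#1, #2, #4}: bandwidth cost 254 + fixed 30 = 284.
Compare {#2, #3, #4}: bandwidth cost 254 + fixed 31 = 285.
Compare {#1, #2, #3, #4}: bandwidth cost 254 + fixed 39 = 293.
All other subsets cost ≥ 284. Minimum total cost: 276.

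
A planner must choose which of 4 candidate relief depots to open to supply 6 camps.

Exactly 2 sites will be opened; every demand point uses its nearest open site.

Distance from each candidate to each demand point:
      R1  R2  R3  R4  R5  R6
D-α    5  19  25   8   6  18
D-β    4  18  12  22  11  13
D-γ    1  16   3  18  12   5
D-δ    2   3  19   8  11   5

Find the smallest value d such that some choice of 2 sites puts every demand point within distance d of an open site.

Open {D-γ, D-δ}.
  Farthest demand point is R5 at distance 11 (to D-δ); all others are ≤ 11.
With {D-β, D-δ} the worst case is 12.
With {D-α, D-γ} the worst case is 16.
No size-2 selection achieves below 11.

11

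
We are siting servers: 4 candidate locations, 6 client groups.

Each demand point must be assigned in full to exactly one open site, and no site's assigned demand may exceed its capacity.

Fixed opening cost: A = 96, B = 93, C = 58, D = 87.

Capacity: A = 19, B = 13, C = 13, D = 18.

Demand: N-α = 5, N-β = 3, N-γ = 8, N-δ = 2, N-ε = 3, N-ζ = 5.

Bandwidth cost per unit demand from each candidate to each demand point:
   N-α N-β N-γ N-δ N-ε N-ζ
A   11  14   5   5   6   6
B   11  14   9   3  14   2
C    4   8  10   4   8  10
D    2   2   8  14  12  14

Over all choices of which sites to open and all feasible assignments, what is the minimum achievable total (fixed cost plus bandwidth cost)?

294

Open {A, C}; cheapest assignment that respects the capacities:
  A (cap 19, load 16): N-γ, N-ε, N-ζ — cost 8×5 + 3×6 + 5×6 = 88
  C (cap 13, load 10): N-α, N-β, N-δ — cost 5×4 + 3×8 + 2×4 = 52
  Shipping 140, fixed 154 → total 294.
  Any other capacity-feasible assignment to {A, C} ships for at least 140.
Compare {A, D}: its best feasible assignment gives total 297.
Compare {C, D}: its best feasible assignment gives total 307.
Every other set of open sites that can feasibly serve all demand totals ≥ 297 even under its best assignment. Minimum: 294.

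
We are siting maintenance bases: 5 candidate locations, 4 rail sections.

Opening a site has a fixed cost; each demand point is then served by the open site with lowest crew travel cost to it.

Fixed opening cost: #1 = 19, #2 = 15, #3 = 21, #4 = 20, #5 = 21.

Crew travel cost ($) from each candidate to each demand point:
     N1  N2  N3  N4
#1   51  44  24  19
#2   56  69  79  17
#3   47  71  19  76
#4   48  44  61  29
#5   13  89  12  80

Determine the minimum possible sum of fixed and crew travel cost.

128

Open {#1, #5}: assign each demand point to its cheapest open site.
  N1→#5 13, N2→#1 44, N3→#5 12, N4→#1 19
  crew travel cost 88, fixed 40 → total 128.
Compare {#4, #5}: crew travel cost 98 + fixed 41 = 139.
Compare {#1, #2, #5}: crew travel cost 86 + fixed 55 = 141.
Compare {#2, #4, #5}: crew travel cost 86 + fixed 56 = 142.
All other subsets cost ≥ 139. Minimum total cost: 128.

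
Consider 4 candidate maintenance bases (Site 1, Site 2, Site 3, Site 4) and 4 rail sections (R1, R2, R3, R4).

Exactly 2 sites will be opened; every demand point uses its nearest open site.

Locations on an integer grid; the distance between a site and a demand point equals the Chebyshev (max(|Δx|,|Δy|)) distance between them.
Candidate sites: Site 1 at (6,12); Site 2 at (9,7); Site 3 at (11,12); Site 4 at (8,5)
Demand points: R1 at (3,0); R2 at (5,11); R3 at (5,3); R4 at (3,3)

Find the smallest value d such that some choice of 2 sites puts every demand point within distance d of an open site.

Open {Site 1, Site 4}.
  Farthest demand point is R1 at distance 5 (to Site 4); all others are ≤ 5.
With {Site 2, Site 4} the worst case is 5.
With {Site 3, Site 4} the worst case is 6.
No size-2 selection achieves below 5.

5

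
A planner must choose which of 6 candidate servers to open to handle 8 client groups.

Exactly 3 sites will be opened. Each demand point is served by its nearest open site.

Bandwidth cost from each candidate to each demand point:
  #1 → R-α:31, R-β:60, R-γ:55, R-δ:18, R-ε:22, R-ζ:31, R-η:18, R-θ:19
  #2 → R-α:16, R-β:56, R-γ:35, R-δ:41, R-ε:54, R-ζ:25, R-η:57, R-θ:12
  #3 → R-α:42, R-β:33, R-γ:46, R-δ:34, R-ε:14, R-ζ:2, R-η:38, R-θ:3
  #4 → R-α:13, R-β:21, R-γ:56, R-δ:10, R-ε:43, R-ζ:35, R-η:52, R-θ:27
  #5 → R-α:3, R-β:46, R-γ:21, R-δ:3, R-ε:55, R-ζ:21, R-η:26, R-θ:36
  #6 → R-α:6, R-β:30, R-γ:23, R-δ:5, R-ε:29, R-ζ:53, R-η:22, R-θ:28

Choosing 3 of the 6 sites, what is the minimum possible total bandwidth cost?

93

Open {#3, #4, #5}.
  R-α→#5 3, R-β→#4 21, R-γ→#5 21, R-δ→#5 3, R-ε→#3 14, R-ζ→#3 2, R-η→#5 26, R-θ→#3 3  ⇒ total 93.
Compare {#3, #4, #6}: total 96.
Compare {#1, #3, #5}: total 97.
No size-3 selection does better; minimum is 93.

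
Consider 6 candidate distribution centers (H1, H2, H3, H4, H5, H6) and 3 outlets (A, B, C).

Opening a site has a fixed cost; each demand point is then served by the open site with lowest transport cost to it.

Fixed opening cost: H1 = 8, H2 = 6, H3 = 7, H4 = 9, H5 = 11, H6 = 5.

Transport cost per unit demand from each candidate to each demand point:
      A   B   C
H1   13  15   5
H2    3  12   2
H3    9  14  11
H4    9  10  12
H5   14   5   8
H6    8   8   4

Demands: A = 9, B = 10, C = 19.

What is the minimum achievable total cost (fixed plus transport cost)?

132

Open {H2, H5}: assign each demand point to its cheapest open site.
  A→H2 9×3=27, B→H5 10×5=50, C→H2 19×2=38
  transport cost 115, fixed 17 → total 132.
Compare {H2, H5, H6}: transport cost 115 + fixed 22 = 137.
Compare {H2, H3, H5}: transport cost 115 + fixed 24 = 139.
Compare {H1, H2, H5}: transport cost 115 + fixed 25 = 140.
All other subsets cost ≥ 137. Minimum total cost: 132.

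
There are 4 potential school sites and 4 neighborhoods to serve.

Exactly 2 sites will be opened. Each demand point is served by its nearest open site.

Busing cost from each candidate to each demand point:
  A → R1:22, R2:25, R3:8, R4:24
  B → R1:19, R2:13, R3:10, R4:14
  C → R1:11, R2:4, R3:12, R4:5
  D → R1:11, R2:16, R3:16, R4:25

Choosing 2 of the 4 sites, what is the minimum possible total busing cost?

28

Open {A, C}.
  R1→C 11, R2→C 4, R3→A 8, R4→C 5  ⇒ total 28.
Compare {B, C}: total 30.
Compare {C, D}: total 32.
No size-2 selection does better; minimum is 28.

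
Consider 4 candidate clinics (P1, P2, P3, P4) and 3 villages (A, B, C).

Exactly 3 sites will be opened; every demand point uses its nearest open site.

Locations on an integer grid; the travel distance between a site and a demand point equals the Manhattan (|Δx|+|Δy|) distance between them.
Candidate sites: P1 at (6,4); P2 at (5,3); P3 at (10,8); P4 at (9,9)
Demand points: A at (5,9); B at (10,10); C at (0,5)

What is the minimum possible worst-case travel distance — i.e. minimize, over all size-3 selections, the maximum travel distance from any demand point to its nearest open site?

7

Open {P1, P2, P3}.
  Farthest demand point is C at travel distance 7 (to P1); all others are ≤ 7.
With {P1, P2, P4} the worst case is 7.
With {P1, P3, P4} the worst case is 7.
No size-3 selection achieves below 7.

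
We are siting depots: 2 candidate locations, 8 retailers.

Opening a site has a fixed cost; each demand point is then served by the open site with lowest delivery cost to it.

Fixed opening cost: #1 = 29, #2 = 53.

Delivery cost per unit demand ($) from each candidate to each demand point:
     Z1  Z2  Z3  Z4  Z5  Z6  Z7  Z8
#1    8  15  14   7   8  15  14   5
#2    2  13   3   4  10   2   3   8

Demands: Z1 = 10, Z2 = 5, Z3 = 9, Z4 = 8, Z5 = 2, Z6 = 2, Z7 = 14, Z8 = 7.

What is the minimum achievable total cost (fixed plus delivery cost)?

319

Open {#2}: assign each demand point to its cheapest open site.
  Z1→#2 10×2=20, Z2→#2 5×13=65, Z3→#2 9×3=27, Z4→#2 8×4=32, Z5→#2 2×10=20, Z6→#2 2×2=4, Z7→#2 14×3=42, Z8→#2 7×8=56
  delivery cost 266, fixed 53 → total 319.
Compare {#1, #2}: delivery cost 241 + fixed 82 = 323.
Compare {#1}: delivery cost 614 + fixed 29 = 643.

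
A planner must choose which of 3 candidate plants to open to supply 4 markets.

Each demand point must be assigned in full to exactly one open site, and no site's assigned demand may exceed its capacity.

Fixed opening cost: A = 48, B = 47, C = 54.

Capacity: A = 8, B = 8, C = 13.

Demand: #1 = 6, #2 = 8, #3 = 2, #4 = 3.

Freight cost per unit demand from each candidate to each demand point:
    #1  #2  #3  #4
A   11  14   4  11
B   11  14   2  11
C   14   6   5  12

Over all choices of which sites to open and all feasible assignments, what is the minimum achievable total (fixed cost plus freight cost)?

Open {B, C}; cheapest assignment that respects the capacities:
  B (cap 8, load 8): #1, #3 — cost 6×11 + 2×2 = 70
  C (cap 13, load 11): #2, #4 — cost 8×6 + 3×12 = 84
  Shipping 154, fixed 101 → total 255.
  Any other capacity-feasible assignment to {B, C} ships for at least 154.
Compare {A, C}: its best feasible assignment gives total 260.
Compare {A, B, C}: its best feasible assignment gives total 300.
Every other set of open sites that can feasibly serve all demand totals ≥ 260 even under its best assignment. Minimum: 255.

255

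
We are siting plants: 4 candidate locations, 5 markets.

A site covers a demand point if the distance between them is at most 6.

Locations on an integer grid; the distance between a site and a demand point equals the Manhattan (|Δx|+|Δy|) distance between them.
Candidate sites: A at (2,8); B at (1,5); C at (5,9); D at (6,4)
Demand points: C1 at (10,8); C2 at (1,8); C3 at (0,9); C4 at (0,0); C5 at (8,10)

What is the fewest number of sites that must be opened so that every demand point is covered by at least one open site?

Coverage sets (demand points within 6 of each site):
  A: {C2, C3}
  B: {C2, C3, C4}
  C: {C1, C2, C3, C5}
  D: {}
No single site covers all 5 demand points.
But {B, C} covers everything, so the minimum is 2.

2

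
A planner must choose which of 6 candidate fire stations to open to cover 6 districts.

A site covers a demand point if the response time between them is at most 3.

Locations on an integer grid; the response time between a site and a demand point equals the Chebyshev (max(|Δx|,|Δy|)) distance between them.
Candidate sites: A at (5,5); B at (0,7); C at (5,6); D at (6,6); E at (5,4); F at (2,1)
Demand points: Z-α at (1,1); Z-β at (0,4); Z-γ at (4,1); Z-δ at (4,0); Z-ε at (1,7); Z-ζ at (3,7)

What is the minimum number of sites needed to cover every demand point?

Coverage sets (demand points within 3 of each site):
  A: {Z-ζ}
  B: {Z-β, Z-ε, Z-ζ}
  C: {Z-ζ}
  D: {Z-ζ}
  E: {Z-γ, Z-ζ}
  F: {Z-α, Z-β, Z-γ, Z-δ}
No single site covers all 6 demand points.
But {B, F} covers everything, so the minimum is 2.

2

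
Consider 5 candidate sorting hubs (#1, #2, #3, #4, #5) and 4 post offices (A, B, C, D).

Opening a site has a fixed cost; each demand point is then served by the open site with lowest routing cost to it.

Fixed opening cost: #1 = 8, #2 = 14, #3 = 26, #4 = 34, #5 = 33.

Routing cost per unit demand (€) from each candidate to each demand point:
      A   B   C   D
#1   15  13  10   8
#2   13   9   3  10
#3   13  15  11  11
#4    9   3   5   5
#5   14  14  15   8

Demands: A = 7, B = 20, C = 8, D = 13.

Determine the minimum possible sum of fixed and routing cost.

260

Open {#2, #4}: assign each demand point to its cheapest open site.
  A→#4 7×9=63, B→#4 20×3=60, C→#2 8×3=24, D→#4 13×5=65
  routing cost 212, fixed 48 → total 260.
Compare {#4}: routing cost 228 + fixed 34 = 262.
Compare {#1, #2, #4}: routing cost 212 + fixed 56 = 268.
Compare {#1, #4}: routing cost 228 + fixed 42 = 270.
All other subsets cost ≥ 262. Minimum total cost: 260.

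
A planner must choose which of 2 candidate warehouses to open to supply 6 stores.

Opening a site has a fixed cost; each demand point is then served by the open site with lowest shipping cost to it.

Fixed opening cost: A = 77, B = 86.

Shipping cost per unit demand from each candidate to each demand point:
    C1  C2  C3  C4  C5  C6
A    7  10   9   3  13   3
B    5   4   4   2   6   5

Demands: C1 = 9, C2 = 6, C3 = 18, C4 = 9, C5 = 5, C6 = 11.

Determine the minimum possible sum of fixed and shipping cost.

Open {B}: assign each demand point to its cheapest open site.
  C1→B 9×5=45, C2→B 6×4=24, C3→B 18×4=72, C4→B 9×2=18, C5→B 5×6=30, C6→B 11×5=55
  shipping cost 244, fixed 86 → total 330.
Compare {A, B}: shipping cost 222 + fixed 163 = 385.
Compare {A}: shipping cost 410 + fixed 77 = 487.

330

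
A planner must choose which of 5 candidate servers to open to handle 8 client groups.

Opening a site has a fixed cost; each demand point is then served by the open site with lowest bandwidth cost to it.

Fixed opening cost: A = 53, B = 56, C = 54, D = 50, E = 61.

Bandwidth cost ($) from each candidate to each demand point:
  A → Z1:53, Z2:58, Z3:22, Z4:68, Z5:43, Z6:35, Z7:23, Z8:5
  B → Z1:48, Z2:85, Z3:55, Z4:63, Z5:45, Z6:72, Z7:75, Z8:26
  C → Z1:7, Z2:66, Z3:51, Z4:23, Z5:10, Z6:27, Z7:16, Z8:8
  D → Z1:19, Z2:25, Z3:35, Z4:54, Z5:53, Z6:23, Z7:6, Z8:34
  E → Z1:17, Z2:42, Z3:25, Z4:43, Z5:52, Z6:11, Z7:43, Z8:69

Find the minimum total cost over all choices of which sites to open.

241

Open {C, D}: assign each demand point to its cheapest open site.
  Z1→C 7, Z2→D 25, Z3→D 35, Z4→C 23, Z5→C 10, Z6→D 23, Z7→D 6, Z8→C 8
  bandwidth cost 137, fixed 104 → total 241.
Compare {C, E}: bandwidth cost 142 + fixed 115 = 257.
Compare {C}: bandwidth cost 208 + fixed 54 = 262.
Compare {A, C}: bandwidth cost 168 + fixed 107 = 275.
All other subsets cost ≥ 257. Minimum total cost: 241.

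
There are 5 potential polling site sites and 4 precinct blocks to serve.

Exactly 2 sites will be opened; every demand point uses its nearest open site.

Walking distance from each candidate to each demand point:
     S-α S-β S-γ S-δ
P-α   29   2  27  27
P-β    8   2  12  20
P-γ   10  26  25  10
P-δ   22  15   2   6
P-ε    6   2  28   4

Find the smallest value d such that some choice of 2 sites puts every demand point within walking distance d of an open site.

6

Open {P-δ, P-ε}.
  Farthest demand point is S-α at walking distance 6 (to P-ε); all others are ≤ 6.
With {P-β, P-δ} the worst case is 8.
With {P-β, P-γ} the worst case is 12.
No size-2 selection achieves below 6.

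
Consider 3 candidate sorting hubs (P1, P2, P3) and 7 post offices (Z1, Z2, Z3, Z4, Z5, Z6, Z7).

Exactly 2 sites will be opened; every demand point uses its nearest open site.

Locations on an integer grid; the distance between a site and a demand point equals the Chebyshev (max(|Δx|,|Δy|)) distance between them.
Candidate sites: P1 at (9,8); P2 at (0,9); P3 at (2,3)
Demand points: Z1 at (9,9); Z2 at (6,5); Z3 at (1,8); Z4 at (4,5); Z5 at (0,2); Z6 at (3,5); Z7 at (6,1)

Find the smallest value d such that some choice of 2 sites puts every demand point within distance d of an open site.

Open {P1, P3}.
  Farthest demand point is Z3 at distance 5 (to P3); all others are ≤ 5.
With {P1, P2} the worst case is 7.
With {P2, P3} the worst case is 7.
No size-2 selection achieves below 5.

5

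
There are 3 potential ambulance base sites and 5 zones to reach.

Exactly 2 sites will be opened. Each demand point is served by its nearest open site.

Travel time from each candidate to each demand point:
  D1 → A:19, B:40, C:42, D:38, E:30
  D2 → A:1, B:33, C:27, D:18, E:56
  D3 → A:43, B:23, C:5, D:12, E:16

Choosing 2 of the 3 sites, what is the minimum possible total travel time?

Open {D2, D3}.
  A→D2 1, B→D3 23, C→D3 5, D→D3 12, E→D3 16  ⇒ total 57.
Compare {D1, D3}: total 75.
Compare {D1, D2}: total 109.

57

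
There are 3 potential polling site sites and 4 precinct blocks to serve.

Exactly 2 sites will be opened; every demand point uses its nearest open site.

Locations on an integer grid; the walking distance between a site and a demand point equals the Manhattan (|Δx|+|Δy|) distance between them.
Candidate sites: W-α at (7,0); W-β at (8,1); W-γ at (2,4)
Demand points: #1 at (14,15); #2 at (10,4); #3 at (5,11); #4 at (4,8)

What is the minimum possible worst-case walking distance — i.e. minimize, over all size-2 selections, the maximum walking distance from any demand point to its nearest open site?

Open {W-α, W-β}.
  Farthest demand point is #1 at walking distance 20 (to W-β); all others are ≤ 20.
With {W-β, W-γ} the worst case is 20.
With {W-α, W-γ} the worst case is 22.
No size-2 selection achieves below 20.

20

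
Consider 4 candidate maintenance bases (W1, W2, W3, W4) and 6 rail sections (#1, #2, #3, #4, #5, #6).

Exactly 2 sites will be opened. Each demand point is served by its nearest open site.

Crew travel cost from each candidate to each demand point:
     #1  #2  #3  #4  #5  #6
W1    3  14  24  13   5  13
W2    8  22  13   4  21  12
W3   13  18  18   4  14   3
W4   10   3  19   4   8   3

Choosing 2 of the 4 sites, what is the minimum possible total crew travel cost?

37

Open {W1, W4}.
  #1→W1 3, #2→W4 3, #3→W4 19, #4→W4 4, #5→W1 5, #6→W4 3  ⇒ total 37.
Compare {W2, W4}: total 39.
Compare {W3, W4}: total 46.
No size-2 selection does better; minimum is 37.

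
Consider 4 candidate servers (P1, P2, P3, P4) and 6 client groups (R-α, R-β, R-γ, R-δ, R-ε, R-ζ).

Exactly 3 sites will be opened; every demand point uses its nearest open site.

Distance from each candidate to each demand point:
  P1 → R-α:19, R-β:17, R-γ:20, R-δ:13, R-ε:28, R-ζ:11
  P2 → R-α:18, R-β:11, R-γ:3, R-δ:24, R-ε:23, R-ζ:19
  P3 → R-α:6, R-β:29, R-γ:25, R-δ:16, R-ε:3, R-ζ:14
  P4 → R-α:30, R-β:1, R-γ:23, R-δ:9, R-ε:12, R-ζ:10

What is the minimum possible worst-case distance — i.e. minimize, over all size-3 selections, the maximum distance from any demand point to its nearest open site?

10

Open {P2, P3, P4}.
  Farthest demand point is R-ζ at distance 10 (to P4); all others are ≤ 10.
With {P1, P2, P3} the worst case is 13.
With {P1, P2, P4} the worst case is 18.
No size-3 selection achieves below 10.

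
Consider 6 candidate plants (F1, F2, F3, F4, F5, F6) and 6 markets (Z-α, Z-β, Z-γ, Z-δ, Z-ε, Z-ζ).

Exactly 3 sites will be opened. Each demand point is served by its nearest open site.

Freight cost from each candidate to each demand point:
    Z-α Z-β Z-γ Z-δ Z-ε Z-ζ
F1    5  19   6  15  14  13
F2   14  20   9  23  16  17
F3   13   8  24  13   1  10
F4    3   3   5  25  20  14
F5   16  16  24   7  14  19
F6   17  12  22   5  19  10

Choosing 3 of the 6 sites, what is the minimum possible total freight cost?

Open {F3, F4, F6}.
  Z-α→F4 3, Z-β→F4 3, Z-γ→F4 5, Z-δ→F6 5, Z-ε→F3 1, Z-ζ→F3 10  ⇒ total 27.
Compare {F3, F4, F5}: total 29.
Compare {F1, F3, F4}: total 35.
No size-3 selection does better; minimum is 27.

27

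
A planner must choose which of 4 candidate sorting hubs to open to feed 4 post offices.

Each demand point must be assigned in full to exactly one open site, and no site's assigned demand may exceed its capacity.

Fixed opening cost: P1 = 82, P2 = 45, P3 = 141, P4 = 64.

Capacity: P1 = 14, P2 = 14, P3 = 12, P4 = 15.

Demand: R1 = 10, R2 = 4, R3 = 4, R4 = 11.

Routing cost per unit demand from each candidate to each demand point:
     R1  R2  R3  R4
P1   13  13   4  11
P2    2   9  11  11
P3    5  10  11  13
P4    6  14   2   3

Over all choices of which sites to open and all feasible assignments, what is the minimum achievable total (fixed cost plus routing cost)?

Open {P2, P4}; cheapest assignment that respects the capacities:
  P2 (cap 14, load 14): R1, R2 — cost 10×2 + 4×9 = 56
  P4 (cap 15, load 15): R3, R4 — cost 4×2 + 11×3 = 41
  Shipping 97, fixed 109 → total 206.
  Any other capacity-feasible assignment to {P2, P4} ships for at least 97.
Compare {P1, P2, P4}: its best feasible assignment gives total 288.
Compare {P2, P3, P4}: its best feasible assignment gives total 347.
Every other set of open sites that can feasibly serve all demand totals ≥ 288 even under its best assignment. Minimum: 206.

206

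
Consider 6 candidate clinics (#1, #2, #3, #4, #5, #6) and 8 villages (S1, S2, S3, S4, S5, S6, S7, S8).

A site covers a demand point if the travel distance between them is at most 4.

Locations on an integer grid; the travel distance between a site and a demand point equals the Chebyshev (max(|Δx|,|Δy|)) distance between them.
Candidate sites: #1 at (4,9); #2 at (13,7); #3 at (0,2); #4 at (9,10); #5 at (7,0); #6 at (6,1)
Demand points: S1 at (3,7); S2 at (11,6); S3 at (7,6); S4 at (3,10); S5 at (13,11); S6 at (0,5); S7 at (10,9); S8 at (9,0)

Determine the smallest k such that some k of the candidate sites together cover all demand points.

3

Coverage sets (demand points within 4 of each site):
  #1: {S1, S3, S4, S6}
  #2: {S2, S5, S7}
  #3: {S6}
  #4: {S2, S3, S5, S7}
  #5: {S8}
  #6: {S8}
No 2 sites suffice: every size-2 union leaves at least one demand point uncovered.
But {#1, #2, #5} covers everything, so the minimum is 3.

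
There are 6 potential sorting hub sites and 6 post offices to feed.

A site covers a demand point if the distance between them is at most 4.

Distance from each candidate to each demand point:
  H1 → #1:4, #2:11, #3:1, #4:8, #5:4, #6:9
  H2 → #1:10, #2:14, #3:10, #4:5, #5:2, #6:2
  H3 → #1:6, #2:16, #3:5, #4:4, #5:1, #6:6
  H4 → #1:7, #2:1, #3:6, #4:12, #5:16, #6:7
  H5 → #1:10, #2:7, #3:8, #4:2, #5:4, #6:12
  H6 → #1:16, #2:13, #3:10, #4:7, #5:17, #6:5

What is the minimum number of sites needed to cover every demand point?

4

Coverage sets (demand points within 4 of each site):
  H1: {#1, #3, #5}
  H2: {#5, #6}
  H3: {#4, #5}
  H4: {#2}
  H5: {#4, #5}
  H6: {}
No 3 sites suffice: every size-3 union leaves at least one demand point uncovered.
But {H1, H2, H3, H4} covers everything, so the minimum is 4.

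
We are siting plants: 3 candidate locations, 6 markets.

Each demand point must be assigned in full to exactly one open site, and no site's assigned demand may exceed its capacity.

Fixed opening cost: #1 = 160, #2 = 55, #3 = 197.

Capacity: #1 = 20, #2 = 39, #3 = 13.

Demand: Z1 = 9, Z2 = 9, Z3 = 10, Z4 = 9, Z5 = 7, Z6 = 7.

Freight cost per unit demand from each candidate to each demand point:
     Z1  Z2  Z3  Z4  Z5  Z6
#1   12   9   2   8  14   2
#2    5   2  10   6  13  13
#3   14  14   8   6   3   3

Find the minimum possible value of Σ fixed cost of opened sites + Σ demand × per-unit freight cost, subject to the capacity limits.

457

Open {#1, #2}; cheapest assignment that respects the capacities:
  #1 (cap 20, load 17): Z3, Z6 — cost 10×2 + 7×2 = 34
  #2 (cap 39, load 34): Z1, Z2, Z4, Z5 — cost 9×5 + 9×2 + 9×6 + 7×13 = 208
  Shipping 242, fixed 215 → total 457.
  Any other capacity-feasible assignment to {#1, #2} ships for at least 242.
Compare {#1, #2, #3}: its best feasible assignment gives total 584.
Every other set of open sites that can feasibly serve all demand totals ≥ 584 even under its best assignment. Minimum: 457.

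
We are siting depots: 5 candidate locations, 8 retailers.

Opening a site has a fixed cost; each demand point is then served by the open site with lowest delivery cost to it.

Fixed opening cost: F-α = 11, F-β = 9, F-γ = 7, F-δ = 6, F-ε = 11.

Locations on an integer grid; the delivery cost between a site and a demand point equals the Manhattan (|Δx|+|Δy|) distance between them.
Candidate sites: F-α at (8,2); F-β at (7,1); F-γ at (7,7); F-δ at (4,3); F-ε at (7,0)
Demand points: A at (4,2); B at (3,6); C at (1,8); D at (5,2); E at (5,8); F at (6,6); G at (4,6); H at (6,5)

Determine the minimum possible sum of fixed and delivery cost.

Open {F-γ, F-δ}: assign each demand point to its cheapest open site.
  A→F-δ 1, B→F-δ 4, C→F-γ 7, D→F-δ 2, E→F-γ 3, F→F-γ 2, G→F-δ 3, H→F-γ 3
  delivery cost 25, fixed 13 → total 38.
Compare {F-δ}: delivery cost 33 + fixed 6 = 39.
Compare {F-γ}: delivery cost 39 + fixed 7 = 46.
Compare {F-β, F-γ}: delivery cost 31 + fixed 16 = 47.
All other subsets cost ≥ 39. Minimum total cost: 38.

38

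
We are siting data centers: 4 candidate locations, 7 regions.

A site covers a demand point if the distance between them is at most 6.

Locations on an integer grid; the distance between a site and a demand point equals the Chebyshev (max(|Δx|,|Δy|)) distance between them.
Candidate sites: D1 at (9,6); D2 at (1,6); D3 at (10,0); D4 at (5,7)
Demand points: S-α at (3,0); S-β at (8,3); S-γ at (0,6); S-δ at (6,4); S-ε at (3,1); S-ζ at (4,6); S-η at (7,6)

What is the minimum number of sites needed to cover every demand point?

2

Coverage sets (demand points within 6 of each site):
  D1: {S-α, S-β, S-δ, S-ε, S-ζ, S-η}
  D2: {S-α, S-γ, S-δ, S-ε, S-ζ, S-η}
  D3: {S-β, S-δ, S-ζ, S-η}
  D4: {S-β, S-γ, S-δ, S-ε, S-ζ, S-η}
No single site covers all 7 demand points.
But {D1, D2} covers everything, so the minimum is 2.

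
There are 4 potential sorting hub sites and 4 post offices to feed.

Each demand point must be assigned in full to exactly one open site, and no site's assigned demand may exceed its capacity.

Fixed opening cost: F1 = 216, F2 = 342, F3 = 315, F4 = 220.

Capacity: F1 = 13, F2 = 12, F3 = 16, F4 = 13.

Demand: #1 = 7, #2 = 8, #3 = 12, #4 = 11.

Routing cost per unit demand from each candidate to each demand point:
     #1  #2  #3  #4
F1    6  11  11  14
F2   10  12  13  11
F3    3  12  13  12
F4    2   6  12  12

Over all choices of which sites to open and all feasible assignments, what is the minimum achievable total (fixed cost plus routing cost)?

1132

Open {F1, F3, F4}; cheapest assignment that respects the capacities:
  F1 (cap 13, load 12): #3 — cost 12×11 = 132
  F3 (cap 16, load 15): #1, #2 — cost 7×3 + 8×12 = 117
  F4 (cap 13, load 11): #4 — cost 11×12 = 132
  Shipping 381, fixed 751 → total 1132.
  Any other capacity-feasible assignment to {F1, F3, F4} ships for at least 381.
Compare {F1, F2, F3}: its best feasible assignment gives total 1243.
Compare {F2, F3, F4}: its best feasible assignment gives total 1259.
Every other set of open sites that can feasibly serve all demand totals ≥ 1243 even under its best assignment. Minimum: 1132.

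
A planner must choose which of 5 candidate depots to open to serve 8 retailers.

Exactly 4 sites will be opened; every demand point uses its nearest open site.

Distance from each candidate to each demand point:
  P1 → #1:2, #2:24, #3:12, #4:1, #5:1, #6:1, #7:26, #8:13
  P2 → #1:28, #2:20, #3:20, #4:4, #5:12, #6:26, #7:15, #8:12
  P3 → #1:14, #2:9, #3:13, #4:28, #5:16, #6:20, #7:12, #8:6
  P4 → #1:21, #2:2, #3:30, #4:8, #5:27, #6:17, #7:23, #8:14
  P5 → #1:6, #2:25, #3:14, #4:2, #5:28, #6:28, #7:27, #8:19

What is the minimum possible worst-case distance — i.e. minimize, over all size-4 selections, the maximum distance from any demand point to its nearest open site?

Open {P1, P2, P3, P4}.
  Farthest demand point is #3 at distance 12 (to P1); all others are ≤ 12.
With {P1, P2, P3, P5} the worst case is 12.
With {P1, P3, P4, P5} the worst case is 12.
No size-4 selection achieves below 12.

12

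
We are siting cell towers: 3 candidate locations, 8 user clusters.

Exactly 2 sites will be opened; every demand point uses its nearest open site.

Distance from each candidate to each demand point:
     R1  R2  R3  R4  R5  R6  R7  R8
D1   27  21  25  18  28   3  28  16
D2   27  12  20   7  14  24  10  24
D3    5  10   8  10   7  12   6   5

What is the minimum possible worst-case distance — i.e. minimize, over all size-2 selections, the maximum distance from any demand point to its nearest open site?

Open {D1, D3}.
  Farthest demand point is R2 at distance 10 (to D3); all others are ≤ 10.
With {D2, D3} the worst case is 12.
With {D1, D2} the worst case is 27.
No size-2 selection achieves below 10.

10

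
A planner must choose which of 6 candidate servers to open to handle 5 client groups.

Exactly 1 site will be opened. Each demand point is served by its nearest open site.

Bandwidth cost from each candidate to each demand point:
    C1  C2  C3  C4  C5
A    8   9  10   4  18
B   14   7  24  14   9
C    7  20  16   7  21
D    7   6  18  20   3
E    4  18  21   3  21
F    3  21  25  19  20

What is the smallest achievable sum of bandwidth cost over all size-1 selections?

49

Open {A}.
  C1→A 8, C2→A 9, C3→A 10, C4→A 4, C5→A 18  ⇒ total 49.
Compare {D}: total 54.
Compare {E}: total 67.
No size-1 selection does better; minimum is 49.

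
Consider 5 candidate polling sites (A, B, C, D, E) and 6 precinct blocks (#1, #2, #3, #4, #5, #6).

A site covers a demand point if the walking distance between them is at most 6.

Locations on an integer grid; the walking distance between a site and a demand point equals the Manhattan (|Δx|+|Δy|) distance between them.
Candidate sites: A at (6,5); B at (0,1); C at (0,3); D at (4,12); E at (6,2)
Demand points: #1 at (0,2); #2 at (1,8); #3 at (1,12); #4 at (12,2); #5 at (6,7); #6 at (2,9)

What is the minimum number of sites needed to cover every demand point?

Coverage sets (demand points within 6 of each site):
  A: {#5}
  B: {#1}
  C: {#1, #2}
  D: {#3, #6}
  E: {#1, #4, #5}
No 2 sites suffice: every size-2 union leaves at least one demand point uncovered.
But {C, D, E} covers everything, so the minimum is 3.

3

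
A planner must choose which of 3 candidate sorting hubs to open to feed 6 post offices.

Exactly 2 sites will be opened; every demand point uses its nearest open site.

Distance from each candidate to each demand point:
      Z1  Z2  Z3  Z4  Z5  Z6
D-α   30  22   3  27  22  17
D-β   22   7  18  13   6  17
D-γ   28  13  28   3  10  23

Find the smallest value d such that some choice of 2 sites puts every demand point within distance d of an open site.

Open {D-α, D-β}.
  Farthest demand point is Z1 at distance 22 (to D-β); all others are ≤ 22.
With {D-β, D-γ} the worst case is 22.
With {D-α, D-γ} the worst case is 28.
No size-2 selection achieves below 22.

22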